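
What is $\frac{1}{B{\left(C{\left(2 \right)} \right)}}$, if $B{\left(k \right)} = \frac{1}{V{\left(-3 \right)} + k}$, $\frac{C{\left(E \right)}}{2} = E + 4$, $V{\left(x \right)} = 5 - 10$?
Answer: $7$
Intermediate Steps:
$V{\left(x \right)} = -5$ ($V{\left(x \right)} = 5 - 10 = -5$)
$C{\left(E \right)} = 8 + 2 E$ ($C{\left(E \right)} = 2 \left(E + 4\right) = 2 \left(4 + E\right) = 8 + 2 E$)
$B{\left(k \right)} = \frac{1}{-5 + k}$
$\frac{1}{B{\left(C{\left(2 \right)} \right)}} = \frac{1}{\frac{1}{-5 + \left(8 + 2 \cdot 2\right)}} = \frac{1}{\frac{1}{-5 + \left(8 + 4\right)}} = \frac{1}{\frac{1}{-5 + 12}} = \frac{1}{\frac{1}{7}} = 7$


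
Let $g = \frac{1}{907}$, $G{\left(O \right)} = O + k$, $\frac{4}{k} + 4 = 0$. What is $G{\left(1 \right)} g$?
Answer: $0$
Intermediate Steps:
$k = -1$ ($k = \frac{4}{-4 + 0} = \frac{4}{-4} = 4 \left(- \frac{1}{4}\right) = -1$)
$G{\left(O \right)} = -1 + O$ ($G{\left(O \right)} = O - 1 = -1 + O$)
$g = \frac{1}{907} \approx 0.0011025$
$G{\left(1 \right)} g = \left(-1 + 1\right) \frac{1}{907} = 0 \cdot \frac{1}{907} = 0$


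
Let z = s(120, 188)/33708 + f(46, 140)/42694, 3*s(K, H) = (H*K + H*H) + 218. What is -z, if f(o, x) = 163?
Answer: -34693665/59963723 ≈ -0.57858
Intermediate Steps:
s(K, H) = 218/3 + H**2/3 + H*K/3 (s(K, H) = ((H*K + H*H) + 218)/3 = ((H*K + H**2) + 218)/3 = ((H**2 + H*K) + 218)/3 = (218 + H**2 + H*K)/3 = 218/3 + H**2/3 + H*K/3)
z = 34693665/59963723 (z = (218/3 + (1/3)*188**2 + (1/3)*188*120)/33708 + 163/42694 = (218/3 + (1/3)*35344 + 7520)*(1/33708) + 163*(1/42694) = (218/3 + 35344/3 + 7520)*(1/33708) + 163/42694 = 19374*(1/33708) + 163/42694 = 3229/5618 + 163/42694 = 34693665/59963723 ≈ 0.57858)
-z = -1*34693665/59963723 = -34693665/59963723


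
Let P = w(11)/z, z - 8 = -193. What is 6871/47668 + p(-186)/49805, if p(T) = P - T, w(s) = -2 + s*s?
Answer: 64943462063/439209376900 ≈ 0.14786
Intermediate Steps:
w(s) = -2 + s²
z = -185 (z = 8 - 193 = -185)
P = -119/185 (P = (-2 + 11²)/(-185) = (-2 + 121)*(-1/185) = 119*(-1/185) = -119/185 ≈ -0.64324)
p(T) = -119/185 - T
6871/47668 + p(-186)/49805 = 6871/47668 + (-119/185 - 1*(-186))/49805 = 6871*(1/47668) + (-119/185 + 186)*(1/49805) = 6871/47668 + (34291/185)*(1/49805) = 6871/47668 + 34291/9213925 = 64943462063/439209376900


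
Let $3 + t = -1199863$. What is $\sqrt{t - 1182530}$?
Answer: $2 i \sqrt{595599} \approx 1543.5 i$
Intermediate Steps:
$t = -1199866$ ($t = -3 - 1199863 = -1199866$)
$\sqrt{t - 1182530} = \sqrt{-1199866 - 1182530} = \sqrt{-2382396} = 2 i \sqrt{595599}$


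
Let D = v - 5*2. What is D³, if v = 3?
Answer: -343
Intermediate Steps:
D = -7 (D = 3 - 5*2 = 3 - 10 = -7)
D³ = (-7)³ = -343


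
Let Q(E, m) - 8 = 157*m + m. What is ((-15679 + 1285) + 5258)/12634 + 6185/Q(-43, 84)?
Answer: -4318479/16777952 ≈ -0.25739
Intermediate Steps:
Q(E, m) = 8 + 158*m (Q(E, m) = 8 + (157*m + m) = 8 + 158*m)
((-15679 + 1285) + 5258)/12634 + 6185/Q(-43, 84) = ((-15679 + 1285) + 5258)/12634 + 6185/(8 + 158*84) = (-14394 + 5258)*(1/12634) + 6185/(8 + 13272) = -9136*1/12634 + 6185/13280 = -4568/6317 + 6185*(1/13280) = -4568/6317 + 1237/2656 = -4318479/16777952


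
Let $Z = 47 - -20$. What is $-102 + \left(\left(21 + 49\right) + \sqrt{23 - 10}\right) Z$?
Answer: $4588 + 67 \sqrt{13} \approx 4829.6$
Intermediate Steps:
$Z = 67$ ($Z = 47 + 20 = 67$)
$-102 + \left(\left(21 + 49\right) + \sqrt{23 - 10}\right) Z = -102 + \left(\left(21 + 49\right) + \sqrt{23 - 10}\right) 67 = -102 + \left(70 + \sqrt{13}\right) 67 = -102 + \left(4690 + 67 \sqrt{13}\right) = 4588 + 67 \sqrt{13}$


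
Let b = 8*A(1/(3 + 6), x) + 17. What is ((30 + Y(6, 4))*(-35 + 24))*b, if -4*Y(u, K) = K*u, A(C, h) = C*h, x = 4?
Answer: -16280/3 ≈ -5426.7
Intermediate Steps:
Y(u, K) = -K*u/4
b = 185/9 (b = 8*(4/(3 + 6)) + 17 = 8*(4/9) + 17 = 32/9 + 17 = 185/9 ≈ 20.556)
((30 + Y(6, 4))*(-35 + 24))*b = ((30 - 1/4*4*6)*(-35 + 24))*(185/9) = ((30 - 6)*(-11))*(185/9) = (24*(-11))*(185/9) = -264*185/9 = -16280/3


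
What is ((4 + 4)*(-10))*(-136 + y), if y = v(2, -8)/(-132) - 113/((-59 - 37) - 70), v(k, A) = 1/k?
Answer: 29651990/2739 ≈ 10826.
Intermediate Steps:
v(k, A) = 1/k
y = 14833/21912 (y = 1/(2*(-132)) - 113/((-59 - 37) - 70) = (½)*(-1/132) - 113/(-96 - 70) = -1/264 - 113/(-166) = -1/264 - 113*(-1/166) = -1/264 + 113/166 = 14833/21912 ≈ 0.67694)
((4 + 4)*(-10))*(-136 + y) = ((4 + 4)*(-10))*(-136 + 14833/21912) = (8*(-10))*(-2965199/21912) = -80*(-2965199/21912) = 29651990/2739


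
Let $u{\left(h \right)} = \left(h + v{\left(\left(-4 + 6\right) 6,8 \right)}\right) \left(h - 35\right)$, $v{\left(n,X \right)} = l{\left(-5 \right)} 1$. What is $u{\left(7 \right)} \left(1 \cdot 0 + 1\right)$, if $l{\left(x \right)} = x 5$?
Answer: $504$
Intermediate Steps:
$l{\left(x \right)} = 5 x$
$v{\left(n,X \right)} = -25$ ($v{\left(n,X \right)} = 5 \left(-5\right) 1 = \left(-25\right) 1 = -25$)
$u{\left(h \right)} = \left(-35 + h\right) \left(-25 + h\right)$ ($u{\left(h \right)} = \left(h - 25\right) \left(h - 35\right) = \left(-25 + h\right) \left(-35 + h\right) = \left(-35 + h\right) \left(-25 + h\right)$)
$u{\left(7 \right)} \left(1 \cdot 0 + 1\right) = \left(875 + 7^{2} - 420\right) \left(1 \cdot 0 + 1\right) = \left(875 + 49 - 420\right) \left(0 + 1\right) = 504 \cdot 1 = 504$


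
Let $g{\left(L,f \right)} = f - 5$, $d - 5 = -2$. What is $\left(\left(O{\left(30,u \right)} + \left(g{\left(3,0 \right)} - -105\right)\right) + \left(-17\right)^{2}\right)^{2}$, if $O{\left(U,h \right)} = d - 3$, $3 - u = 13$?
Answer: $151321$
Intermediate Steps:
$u = -10$ ($u = 3 - 13 = -10$)
$d = 3$ ($d = 5 - 2 = 3$)
$g{\left(L,f \right)} = -5 + f$ ($g{\left(L,f \right)} = f - 5 = -5 + f$)
$O{\left(U,h \right)} = 0$ ($O{\left(U,h \right)} = 3 - 3 = 0$)
$\left(\left(O{\left(30,u \right)} + \left(g{\left(3,0 \right)} - -105\right)\right) + \left(-17\right)^{2}\right)^{2} = \left(\left(0 + \left(\left(-5 + 0\right) - -105\right)\right) + \left(-17\right)^{2}\right)^{2} = \left(\left(0 + \left(-5 + 105\right)\right) + 289\right)^{2} = \left(\left(0 + 100\right) + 289\right)^{2} = \left(100 + 289\right)^{2} = 389^{2} = 151321$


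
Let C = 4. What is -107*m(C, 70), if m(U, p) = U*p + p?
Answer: -37450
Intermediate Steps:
m(U, p) = p + U*p
-107*m(C, 70) = -7490*(1 + 4) = -7490*5 = -107*350 = -37450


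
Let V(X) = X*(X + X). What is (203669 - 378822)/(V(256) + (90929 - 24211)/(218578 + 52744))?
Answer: -23761431133/17781391951 ≈ -1.3363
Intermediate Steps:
V(X) = 2*X² (V(X) = X*(2*X) = 2*X²)
(203669 - 378822)/(V(256) + (90929 - 24211)/(218578 + 52744)) = (203669 - 378822)/(2*256² + (90929 - 24211)/(218578 + 52744)) = -175153/(2*65536 + 66718/271322) = -175153/(131072 + 66718*(1/271322)) = -175153/(131072 + 33359/135661) = -175153/17781391951/135661 = -175153*135661/17781391951 = -23761431133/17781391951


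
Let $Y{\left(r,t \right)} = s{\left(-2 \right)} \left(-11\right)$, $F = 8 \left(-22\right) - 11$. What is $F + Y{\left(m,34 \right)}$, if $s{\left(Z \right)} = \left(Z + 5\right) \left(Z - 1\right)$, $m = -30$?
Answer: $-88$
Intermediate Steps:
$F = -187$ ($F = -176 - 11 = -187$)
$s{\left(Z \right)} = \left(-1 + Z\right) \left(5 + Z\right)$ ($s{\left(Z \right)} = \left(5 + Z\right) \left(-1 + Z\right) = \left(-1 + Z\right) \left(5 + Z\right)$)
$Y{\left(r,t \right)} = 99$ ($Y{\left(r,t \right)} = \left(-5 + \left(-2\right)^{2} + 4 \left(-2\right)\right) \left(-11\right) = \left(-5 + 4 - 8\right) \left(-11\right) = \left(-9\right) \left(-11\right) = 99$)
$F + Y{\left(m,34 \right)} = -187 + 99 = -88$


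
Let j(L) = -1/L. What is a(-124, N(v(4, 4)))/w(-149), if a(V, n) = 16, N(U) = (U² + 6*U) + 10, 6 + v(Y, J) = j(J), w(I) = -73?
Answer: -16/73 ≈ -0.21918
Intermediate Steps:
v(Y, J) = -6 - 1/J
N(U) = 10 + U² + 6*U
a(-124, N(v(4, 4)))/w(-149) = 16/(-73) = 16*(-1/73) = -16/73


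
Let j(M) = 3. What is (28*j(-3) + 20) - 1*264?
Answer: -160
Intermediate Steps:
(28*j(-3) + 20) - 1*264 = (28*3 + 20) - 1*264 = (84 + 20) - 264 = 104 - 264 = -160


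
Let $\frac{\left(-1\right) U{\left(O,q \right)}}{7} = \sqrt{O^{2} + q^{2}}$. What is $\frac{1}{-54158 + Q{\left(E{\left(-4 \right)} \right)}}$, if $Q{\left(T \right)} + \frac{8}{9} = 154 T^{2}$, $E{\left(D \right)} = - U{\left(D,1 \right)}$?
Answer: $\frac{9}{667108} \approx 1.3491 \cdot 10^{-5}$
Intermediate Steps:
$U{\left(O,q \right)} = - 7 \sqrt{O^{2} + q^{2}}$
$E{\left(D \right)} = 7 \sqrt{1 + D^{2}}$ ($E{\left(D \right)} = - \left(-7\right) \sqrt{D^{2} + 1^{2}} = - \left(-7\right) \sqrt{D^{2} + 1} = - \left(-7\right) \sqrt{1 + D^{2}} = 7 \sqrt{1 + D^{2}}$)
$Q{\left(T \right)} = - \frac{8}{9} + 154 T^{2}$
$\frac{1}{-54158 + Q{\left(E{\left(-4 \right)} \right)}} = \frac{1}{-54158 - \left(\frac{8}{9} - 154 \left(7 \sqrt{1 + \left(-4\right)^{2}}\right)^{2}\right)} = \frac{1}{-54158 - \left(\frac{8}{9} - 154 \left(7 \sqrt{1 + 16}\right)^{2}\right)} = \frac{1}{-54158 - \left(\frac{8}{9} - 154 \left(7 \sqrt{17}\right)^{2}\right)} = \frac{1}{-54158 + \left(- \frac{8}{9} + 154 \cdot 833\right)} = \frac{1}{-54158 + \left(- \frac{8}{9} + 128282\right)} = \frac{1}{-54158 + \frac{1154530}{9}} = \frac{1}{\frac{667108}{9}} = \frac{9}{667108}$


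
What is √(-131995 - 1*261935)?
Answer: 3*I*√43770 ≈ 627.64*I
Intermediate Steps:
√(-131995 - 1*261935) = √(-131995 - 261935) = √(-393930) = 3*I*√43770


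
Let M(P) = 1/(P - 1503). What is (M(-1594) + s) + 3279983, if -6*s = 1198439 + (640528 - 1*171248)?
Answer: 55783718357/18582 ≈ 3.0020e+6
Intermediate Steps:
M(P) = 1/(-1503 + P)
s = -1667719/6 (s = -(1198439 + (640528 - 1*171248))/6 = -(1198439 + (640528 - 171248))/6 = -(1198439 + 469280)/6 = -⅙*1667719 = -1667719/6 ≈ -2.7795e+5)
(M(-1594) + s) + 3279983 = (1/(-1503 - 1594) - 1667719/6) + 3279983 = (1/(-3097) - 1667719/6) + 3279983 = (-1/3097 - 1667719/6) + 3279983 = -5164925749/18582 + 3279983 = 55783718357/18582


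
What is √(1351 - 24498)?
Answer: I*√23147 ≈ 152.14*I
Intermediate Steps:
√(1351 - 24498) = √(-23147) = I*√23147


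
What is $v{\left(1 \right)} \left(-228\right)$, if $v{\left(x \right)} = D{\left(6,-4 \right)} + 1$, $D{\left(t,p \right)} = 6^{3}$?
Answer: $-49476$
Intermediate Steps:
$D{\left(t,p \right)} = 216$
$v{\left(x \right)} = 217$ ($v{\left(x \right)} = 216 + 1 = 217$)
$v{\left(1 \right)} \left(-228\right) = 217 \left(-228\right) = -49476$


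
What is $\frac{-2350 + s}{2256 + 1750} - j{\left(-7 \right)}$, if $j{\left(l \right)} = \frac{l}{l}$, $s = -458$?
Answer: $- \frac{3407}{2003} \approx -1.7009$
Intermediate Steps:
$j{\left(l \right)} = 1$
$\frac{-2350 + s}{2256 + 1750} - j{\left(-7 \right)} = \frac{-2350 - 458}{2256 + 1750} - 1 = - \frac{2808}{4006} - 1 = \left(-2808\right) \frac{1}{4006} - 1 = - \frac{1404}{2003} - 1 = - \frac{3407}{2003}$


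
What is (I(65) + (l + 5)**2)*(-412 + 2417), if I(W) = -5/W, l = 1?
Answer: 936335/13 ≈ 72026.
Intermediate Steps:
(I(65) + (l + 5)**2)*(-412 + 2417) = (-5/65 + (1 + 5)**2)*(-412 + 2417) = (-5*1/65 + 6**2)*2005 = (-1/13 + 36)*2005 = (467/13)*2005 = 936335/13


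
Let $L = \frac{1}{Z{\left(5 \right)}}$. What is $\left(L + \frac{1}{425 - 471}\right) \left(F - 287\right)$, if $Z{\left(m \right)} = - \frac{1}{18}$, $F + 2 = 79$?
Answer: $\frac{87045}{23} \approx 3784.6$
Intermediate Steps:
$F = 77$ ($F = -2 + 79 = 77$)
$Z{\left(m \right)} = - \frac{1}{18}$ ($Z{\left(m \right)} = \left(-1\right) \frac{1}{18} = - \frac{1}{18}$)
$L = -18$ ($L = \frac{1}{- \frac{1}{18}} = -18$)
$\left(L + \frac{1}{425 - 471}\right) \left(F - 287\right) = \left(-18 + \frac{1}{425 - 471}\right) \left(77 - 287\right) = \left(-18 + \frac{1}{-46}\right) \left(-210\right) = \left(-18 - \frac{1}{46}\right) \left(-210\right) = \left(- \frac{829}{46}\right) \left(-210\right) = \frac{87045}{23}$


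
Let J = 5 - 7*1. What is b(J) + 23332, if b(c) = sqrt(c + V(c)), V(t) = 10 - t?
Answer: 23332 + sqrt(10) ≈ 23335.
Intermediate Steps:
J = -2 (J = 5 - 7 = -2)
b(c) = sqrt(10) (b(c) = sqrt(c + (10 - c)) = sqrt(10))
b(J) + 23332 = sqrt(10) + 23332 = 23332 + sqrt(10)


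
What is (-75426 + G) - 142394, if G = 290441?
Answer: 72621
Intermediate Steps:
(-75426 + G) - 142394 = (-75426 + 290441) - 142394 = 215015 - 142394 = 72621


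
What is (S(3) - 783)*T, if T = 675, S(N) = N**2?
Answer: -522450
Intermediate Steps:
(S(3) - 783)*T = (3**2 - 783)*675 = (9 - 783)*675 = -774*675 = -522450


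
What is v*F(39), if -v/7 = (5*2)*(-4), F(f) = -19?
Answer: -5320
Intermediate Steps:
v = 280 (v = -7*5*2*(-4) = -70*(-4) = -7*(-40) = 280)
v*F(39) = 280*(-19) = -5320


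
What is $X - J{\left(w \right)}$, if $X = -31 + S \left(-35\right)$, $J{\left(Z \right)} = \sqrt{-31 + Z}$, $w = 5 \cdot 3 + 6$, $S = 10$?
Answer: $-381 - i \sqrt{10} \approx -381.0 - 3.1623 i$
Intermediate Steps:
$w = 21$ ($w = 15 + 6 = 21$)
$X = -381$ ($X = -31 + 10 \left(-35\right) = -31 - 350 = -381$)
$X - J{\left(w \right)} = -381 - \sqrt{-31 + 21} = -381 - \sqrt{-10} = -381 - i \sqrt{10}$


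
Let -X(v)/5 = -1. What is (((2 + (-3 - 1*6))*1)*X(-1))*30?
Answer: -1050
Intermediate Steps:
X(v) = 5 (X(v) = -5*(-1) = 5)
(((2 + (-3 - 1*6))*1)*X(-1))*30 = (((2 + (-3 - 1*6))*1)*5)*30 = (((2 + (-3 - 6))*1)*5)*30 = (((2 - 9)*1)*5)*30 = (-7*1*5)*30 = -7*5*30 = -35*30 = -1050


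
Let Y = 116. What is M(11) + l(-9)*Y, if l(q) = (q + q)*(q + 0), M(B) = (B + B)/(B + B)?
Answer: 18793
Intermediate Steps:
M(B) = 1 (M(B) = (2*B)/((2*B)) = (2*B)*(1/(2*B)) = 1)
l(q) = 2*q**2 (l(q) = (2*q)*q = 2*q**2)
M(11) + l(-9)*Y = 1 + (2*(-9)**2)*116 = 1 + (2*81)*116 = 1 + 162*116 = 1 + 18792 = 18793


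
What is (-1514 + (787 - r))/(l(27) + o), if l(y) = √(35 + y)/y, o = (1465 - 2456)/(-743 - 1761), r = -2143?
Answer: 2561525954496/327196057 - 239715251712*√62/327196057 ≈ 2059.9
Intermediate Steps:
o = 991/2504 (o = -991/(-2504) = -991*(-1/2504) = 991/2504 ≈ 0.39577)
l(y) = √(35 + y)/y
(-1514 + (787 - r))/(l(27) + o) = (-1514 + (787 - 1*(-2143)))/(√(35 + 27)/27 + 991/2504) = (-1514 + (787 + 2143))/(√62/27 + 991/2504) = (-1514 + 2930)/(991/2504 + √62/27) = 1416/(991/2504 + √62/27)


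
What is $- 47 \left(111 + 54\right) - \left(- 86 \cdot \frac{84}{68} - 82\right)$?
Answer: $- \frac{128635}{17} \approx -7566.8$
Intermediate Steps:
$- 47 \left(111 + 54\right) - \left(- 86 \cdot \frac{84}{68} - 82\right) = \left(-47\right) 165 - \left(- 86 \cdot 84 \cdot \frac{1}{68} - 82\right) = -7755 - \left(\left(-86\right) \frac{21}{17} - 82\right) = -7755 - \left(- \frac{1806}{17} - 82\right) = -7755 - - \frac{3200}{17} = -7755 + \frac{3200}{17} = - \frac{128635}{17}$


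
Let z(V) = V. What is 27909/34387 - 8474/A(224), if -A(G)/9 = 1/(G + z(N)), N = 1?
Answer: 7284913859/34387 ≈ 2.1185e+5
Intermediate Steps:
A(G) = -9/(1 + G) (A(G) = -9/(G + 1) = -9/(1 + G))
27909/34387 - 8474/A(224) = 27909/34387 - 8474/((-9/(1 + 224))) = 27909*(1/34387) - 8474/((-9/225)) = 27909/34387 - 8474/((-9*1/225)) = 27909/34387 - 8474/(-1/25) = 27909/34387 - 8474*(-25) = 27909/34387 + 211850 = 7284913859/34387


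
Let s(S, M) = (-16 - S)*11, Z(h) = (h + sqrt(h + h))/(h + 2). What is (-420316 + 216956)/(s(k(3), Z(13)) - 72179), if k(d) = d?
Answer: 50840/18097 ≈ 2.8093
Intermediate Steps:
Z(h) = (h + sqrt(2)*sqrt(h))/(2 + h) (Z(h) = (h + sqrt(2*h))/(2 + h) = (h + sqrt(2)*sqrt(h))/(2 + h))
s(S, M) = -176 - 11*S
(-420316 + 216956)/(s(k(3), Z(13)) - 72179) = (-420316 + 216956)/((-176 - 11*3) - 72179) = -203360/((-176 - 33) - 72179) = -203360/(-209 - 72179) = -203360/(-72388) = -203360*(-1/72388) = 50840/18097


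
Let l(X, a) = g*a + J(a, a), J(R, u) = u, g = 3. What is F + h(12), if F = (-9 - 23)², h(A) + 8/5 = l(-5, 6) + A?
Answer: 5292/5 ≈ 1058.4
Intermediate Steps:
l(X, a) = 4*a (l(X, a) = 3*a + a = 4*a)
h(A) = 112/5 + A (h(A) = -8/5 + (4*6 + A) = -8/5 + (24 + A) = 112/5 + A)
F = 1024 (F = (-32)² = 1024)
F + h(12) = 1024 + (112/5 + 12) = 1024 + 172/5 = 5292/5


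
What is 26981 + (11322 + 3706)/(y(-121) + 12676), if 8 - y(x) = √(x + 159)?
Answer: 127676379665/4731877 + 442*√38/4731877 ≈ 26982.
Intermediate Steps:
y(x) = 8 - √(159 + x) (y(x) = 8 - √(x + 159) = 8 - √(159 + x))
26981 + (11322 + 3706)/(y(-121) + 12676) = 26981 + (11322 + 3706)/((8 - √(159 - 121)) + 12676) = 26981 + 15028/((8 - √38) + 12676) = 26981 + 15028/(12684 - √38)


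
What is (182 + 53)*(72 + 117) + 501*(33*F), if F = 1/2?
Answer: 105363/2 ≈ 52682.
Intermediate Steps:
F = ½ ≈ 0.50000
(182 + 53)*(72 + 117) + 501*(33*F) = (182 + 53)*(72 + 117) + 501*(33*(½)) = 235*189 + 501*(33/2) = 44415 + 16533/2 = 105363/2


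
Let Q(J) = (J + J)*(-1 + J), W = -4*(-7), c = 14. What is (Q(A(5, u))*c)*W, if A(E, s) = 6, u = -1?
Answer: 23520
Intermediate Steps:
W = 28
Q(J) = 2*J*(-1 + J) (Q(J) = (2*J)*(-1 + J) = 2*J*(-1 + J))
(Q(A(5, u))*c)*W = ((2*6*(-1 + 6))*14)*28 = ((2*6*5)*14)*28 = (60*14)*28 = 840*28 = 23520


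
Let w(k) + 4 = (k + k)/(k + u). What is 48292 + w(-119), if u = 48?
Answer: 3428686/71 ≈ 48291.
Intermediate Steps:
w(k) = -4 + 2*k/(48 + k) (w(k) = -4 + (k + k)/(k + 48) = -4 + (2*k)/(48 + k) = -4 + 2*k/(48 + k))
48292 + w(-119) = 48292 + 2*(-96 - 1*(-119))/(48 - 119) = 48292 + 2*(-96 + 119)/(-71) = 48292 + 2*(-1/71)*23 = 48292 - 46/71 = 3428686/71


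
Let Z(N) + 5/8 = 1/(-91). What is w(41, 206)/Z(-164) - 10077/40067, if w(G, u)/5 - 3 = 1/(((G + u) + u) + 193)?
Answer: -142902646933/5991979783 ≈ -23.849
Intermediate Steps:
w(G, u) = 15 + 5/(193 + G + 2*u) (w(G, u) = 15 + 5/(((G + u) + u) + 193) = 15 + 5/((G + 2*u) + 193) = 15 + 5/(193 + G + 2*u))
Z(N) = -463/728 (Z(N) = -5/8 + 1/(-91) = -5/8 - 1/91 = -463/728)
w(41, 206)/Z(-164) - 10077/40067 = (5*(580 + 3*41 + 6*206)/(193 + 41 + 2*206))/(-463/728) - 10077/40067 = (5*(580 + 123 + 1236)/(193 + 41 + 412))*(-728/463) - 10077*1/40067 = (5*1939/646)*(-728/463) - 10077/40067 = (5*(1/646)*1939)*(-728/463) - 10077/40067 = (9695/646)*(-728/463) - 10077/40067 = -3528980/149549 - 10077/40067 = -142902646933/5991979783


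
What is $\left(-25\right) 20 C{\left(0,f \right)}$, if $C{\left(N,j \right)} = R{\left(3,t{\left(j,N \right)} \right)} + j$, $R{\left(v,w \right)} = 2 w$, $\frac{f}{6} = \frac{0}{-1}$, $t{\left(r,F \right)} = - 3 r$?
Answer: $0$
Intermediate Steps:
$f = 0$ ($f = 6 \frac{0}{-1} = 6 \cdot 0 \left(-1\right) = 6 \cdot 0 = 0$)
$C{\left(N,j \right)} = - 5 j$ ($C{\left(N,j \right)} = 2 \left(- 3 j\right) + j = - 6 j + j = - 5 j$)
$\left(-25\right) 20 C{\left(0,f \right)} = \left(-25\right) 20 \left(\left(-5\right) 0\right) = \left(-500\right) 0 = 0$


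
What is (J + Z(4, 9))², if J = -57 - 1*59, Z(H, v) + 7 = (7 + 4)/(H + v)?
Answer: 2521744/169 ≈ 14922.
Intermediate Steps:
Z(H, v) = -7 + 11/(H + v) (Z(H, v) = -7 + (7 + 4)/(H + v) = -7 + 11/(H + v))
J = -116 (J = -57 - 59 = -116)
(J + Z(4, 9))² = (-116 + (11 - 7*4 - 7*9)/(4 + 9))² = (-116 + (11 - 28 - 63)/13)² = (-116 + (1/13)*(-80))² = (-116 - 80/13)² = (-1588/13)² = 2521744/169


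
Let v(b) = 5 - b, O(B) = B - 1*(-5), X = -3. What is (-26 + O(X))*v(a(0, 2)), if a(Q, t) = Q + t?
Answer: -72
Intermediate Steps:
O(B) = 5 + B (O(B) = B + 5 = 5 + B)
(-26 + O(X))*v(a(0, 2)) = (-26 + (5 - 3))*(5 - (0 + 2)) = (-26 + 2)*(5 - 1*2) = -24*(5 - 2) = -24*3 = -72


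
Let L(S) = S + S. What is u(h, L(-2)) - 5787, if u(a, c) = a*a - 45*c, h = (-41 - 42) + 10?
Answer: -278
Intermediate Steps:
L(S) = 2*S
h = -73 (h = -83 + 10 = -73)
u(a, c) = a**2 - 45*c
u(h, L(-2)) - 5787 = ((-73)**2 - 90*(-2)) - 5787 = (5329 - 45*(-4)) - 5787 = (5329 + 180) - 5787 = 5509 - 5787 = -278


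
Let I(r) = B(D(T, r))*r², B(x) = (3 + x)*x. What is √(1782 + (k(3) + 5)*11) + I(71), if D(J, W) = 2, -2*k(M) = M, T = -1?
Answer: 50410 + √7282/2 ≈ 50453.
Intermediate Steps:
k(M) = -M/2
B(x) = x*(3 + x)
I(r) = 10*r² (I(r) = (2*(3 + 2))*r² = (2*5)*r² = 10*r²)
√(1782 + (k(3) + 5)*11) + I(71) = √(1782 + (-½*3 + 5)*11) + 10*71² = √(1782 + (-3/2 + 5)*11) + 10*5041 = √(1782 + (7/2)*11) + 50410 = √(1782 + 77/2) + 50410 = √(3641/2) + 50410 = √7282/2 + 50410 = 50410 + √7282/2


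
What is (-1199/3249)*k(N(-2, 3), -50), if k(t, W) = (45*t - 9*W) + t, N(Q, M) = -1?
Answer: -484396/3249 ≈ -149.09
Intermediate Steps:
k(t, W) = -9*W + 46*t (k(t, W) = (-9*W + 45*t) + t = -9*W + 46*t)
(-1199/3249)*k(N(-2, 3), -50) = (-1199/3249)*(-9*(-50) + 46*(-1)) = (-1199*1/3249)*(450 - 46) = -1199/3249*404 = -484396/3249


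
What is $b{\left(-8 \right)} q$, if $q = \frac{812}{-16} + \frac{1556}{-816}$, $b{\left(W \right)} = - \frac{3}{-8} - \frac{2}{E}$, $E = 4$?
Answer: $\frac{5371}{816} \approx 6.5821$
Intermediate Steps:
$b{\left(W \right)} = - \frac{1}{8}$ ($b{\left(W \right)} = - \frac{3}{-8} - \frac{2}{4} = \left(-3\right) \left(- \frac{1}{8}\right) - \frac{1}{2} = \frac{3}{8} - \frac{1}{2} = - \frac{1}{8}$)
$q = - \frac{5371}{102}$ ($q = 812 \left(- \frac{1}{16}\right) + 1556 \left(- \frac{1}{816}\right) = - \frac{203}{4} - \frac{389}{204} = - \frac{5371}{102} \approx -52.657$)
$b{\left(-8 \right)} q = \left(- \frac{1}{8}\right) \left(- \frac{5371}{102}\right) = \frac{5371}{816}$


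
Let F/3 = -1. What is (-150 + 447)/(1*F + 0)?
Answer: -99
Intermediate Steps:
F = -3 (F = 3*(-1) = -3)
(-150 + 447)/(1*F + 0) = (-150 + 447)/(1*(-3) + 0) = 297/(-3 + 0) = 297/(-3) = 297*(-1/3) = -99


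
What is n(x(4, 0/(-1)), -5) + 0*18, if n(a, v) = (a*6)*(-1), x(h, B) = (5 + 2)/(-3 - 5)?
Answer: 21/4 ≈ 5.2500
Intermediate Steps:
x(h, B) = -7/8 (x(h, B) = 7/(-8) = 7*(-1/8) = -7/8)
n(a, v) = -6*a (n(a, v) = (6*a)*(-1) = -6*a)
n(x(4, 0/(-1)), -5) + 0*18 = -6*(-7/8) + 0*18 = 21/4 + 0 = 21/4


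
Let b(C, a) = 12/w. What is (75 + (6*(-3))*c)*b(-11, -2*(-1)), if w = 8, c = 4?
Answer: 9/2 ≈ 4.5000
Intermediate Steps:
b(C, a) = 3/2 (b(C, a) = 12/8 = 12*(⅛) = 3/2)
(75 + (6*(-3))*c)*b(-11, -2*(-1)) = (75 + (6*(-3))*4)*(3/2) = (75 - 18*4)*(3/2) = (75 - 72)*(3/2) = 3*(3/2) = 9/2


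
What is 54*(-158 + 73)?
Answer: -4590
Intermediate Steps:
54*(-158 + 73) = 54*(-85) = -4590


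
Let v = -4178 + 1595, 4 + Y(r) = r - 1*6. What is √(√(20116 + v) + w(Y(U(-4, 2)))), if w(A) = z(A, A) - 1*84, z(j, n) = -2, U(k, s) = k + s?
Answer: √(-86 + √17533) ≈ 6.8127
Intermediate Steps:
Y(r) = -10 + r (Y(r) = -4 + (r - 1*6) = -4 + (r - 6) = -4 + (-6 + r) = -10 + r)
w(A) = -86 (w(A) = -2 - 1*84 = -2 - 84 = -86)
v = -2583
√(√(20116 + v) + w(Y(U(-4, 2)))) = √(√(20116 - 2583) - 86) = √(√17533 - 86) = √(-86 + √17533)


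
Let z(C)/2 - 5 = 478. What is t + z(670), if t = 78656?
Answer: 79622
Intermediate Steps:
z(C) = 966 (z(C) = 10 + 2*478 = 10 + 956 = 966)
t + z(670) = 78656 + 966 = 79622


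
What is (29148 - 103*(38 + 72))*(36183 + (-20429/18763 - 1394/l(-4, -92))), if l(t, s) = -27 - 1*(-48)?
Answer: 253556368780804/394023 ≈ 6.4351e+8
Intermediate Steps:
l(t, s) = 21 (l(t, s) = -27 + 48 = 21)
(29148 - 103*(38 + 72))*(36183 + (-20429/18763 - 1394/l(-4, -92))) = (29148 - 103*(38 + 72))*(36183 + (-20429/18763 - 1394/21)) = (29148 - 103*110)*(36183 + (-20429*1/18763 - 1394*1/21)) = (29148 - 11330)*(36183 + (-20429/18763 - 1394/21)) = 17818*(36183 - 26584631/394023) = 17818*(14230349578/394023) = 253556368780804/394023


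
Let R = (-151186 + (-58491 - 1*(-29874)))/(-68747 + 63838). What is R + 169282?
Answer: 831185141/4909 ≈ 1.6932e+5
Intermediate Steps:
R = 179803/4909 (R = (-151186 + (-58491 + 29874))/(-4909) = (-151186 - 28617)*(-1/4909) = -179803*(-1/4909) = 179803/4909 ≈ 36.627)
R + 169282 = 179803/4909 + 169282 = 831185141/4909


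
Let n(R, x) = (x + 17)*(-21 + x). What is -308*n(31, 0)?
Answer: 109956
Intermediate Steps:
n(R, x) = (-21 + x)*(17 + x) (n(R, x) = (17 + x)*(-21 + x) = (-21 + x)*(17 + x))
-308*n(31, 0) = -308*(-357 + 0² - 4*0) = -308*(-357 + 0 + 0) = -308*(-357) = 109956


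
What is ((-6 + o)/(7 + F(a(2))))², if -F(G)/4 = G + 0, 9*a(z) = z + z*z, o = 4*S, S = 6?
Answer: 2916/169 ≈ 17.254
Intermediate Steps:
o = 24 (o = 4*6 = 24)
a(z) = z/9 + z²/9 (a(z) = (z + z*z)/9 = (z + z²)/9 = z/9 + z²/9)
F(G) = -4*G (F(G) = -4*(G + 0) = -4*G)
((-6 + o)/(7 + F(a(2))))² = ((-6 + 24)/(7 - 4*2*(1 + 2)/9))² = (18/(7 - 4*2*3/9))² = (18/(7 - 4*⅔))² = (18/(7 - 8/3))² = (18/(13/3))² = (18*(3/13))² = (54/13)² = 2916/169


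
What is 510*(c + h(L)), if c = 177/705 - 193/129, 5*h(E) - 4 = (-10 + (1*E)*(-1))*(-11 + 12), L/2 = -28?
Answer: 9023804/2021 ≈ 4465.0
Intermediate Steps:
L = -56 (L = 2*(-28) = -56)
h(E) = -6/5 - E/5 (h(E) = 4/5 + ((-10 + (1*E)*(-1))*(-11 + 12))/5 = 4/5 + ((-10 + E*(-1))*1)/5 = 4/5 + ((-10 - E)*1)/5 = 4/5 + (-10 - E)/5 = 4/5 + (-2 - E/5) = -6/5 - E/5)
c = -37744/30315 (c = 177*(1/705) - 193*1/129 = 59/235 - 193/129 = -37744/30315 ≈ -1.2451)
510*(c + h(L)) = 510*(-37744/30315 + (-6/5 - 1/5*(-56))) = 510*(-37744/30315 + (-6/5 + 56/5)) = 510*(-37744/30315 + 10) = 510*(265406/30315) = 9023804/2021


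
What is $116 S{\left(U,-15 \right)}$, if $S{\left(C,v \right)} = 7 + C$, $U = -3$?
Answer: $464$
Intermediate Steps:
$116 S{\left(U,-15 \right)} = 116 \left(7 - 3\right) = 116 \cdot 4 = 464$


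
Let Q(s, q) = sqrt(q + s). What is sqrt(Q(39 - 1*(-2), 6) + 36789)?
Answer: sqrt(36789 + sqrt(47)) ≈ 191.82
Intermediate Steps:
sqrt(Q(39 - 1*(-2), 6) + 36789) = sqrt(sqrt(6 + (39 - 1*(-2))) + 36789) = sqrt(sqrt(6 + (39 + 2)) + 36789) = sqrt(sqrt(6 + 41) + 36789) = sqrt(sqrt(47) + 36789) = sqrt(36789 + sqrt(47))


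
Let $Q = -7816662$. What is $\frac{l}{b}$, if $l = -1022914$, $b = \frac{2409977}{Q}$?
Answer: $\frac{7995772993068}{2409977} \approx 3.3178 \cdot 10^{6}$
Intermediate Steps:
$b = - \frac{2409977}{7816662}$ ($b = \frac{2409977}{-7816662} = 2409977 \left(- \frac{1}{7816662}\right) = - \frac{2409977}{7816662} \approx -0.30831$)
$\frac{l}{b} = - \frac{1022914}{- \frac{2409977}{7816662}} = \left(-1022914\right) \left(- \frac{7816662}{2409977}\right) = \frac{7995772993068}{2409977}$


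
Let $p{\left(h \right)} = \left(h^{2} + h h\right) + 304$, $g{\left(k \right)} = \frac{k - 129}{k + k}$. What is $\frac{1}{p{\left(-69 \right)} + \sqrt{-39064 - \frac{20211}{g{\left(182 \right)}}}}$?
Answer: $\frac{260389}{2563295912} - \frac{i \sqrt{124910347}}{2563295912} \approx 0.00010158 - 4.3601 \cdot 10^{-6} i$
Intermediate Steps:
$g{\left(k \right)} = \frac{-129 + k}{2 k}$
$p{\left(h \right)} = 304 + 2 h^{2}$ ($p{\left(h \right)} = \left(h^{2} + h^{2}\right) + 304 = 2 h^{2} + 304 = 304 + 2 h^{2}$)
$\frac{1}{p{\left(-69 \right)} + \sqrt{-39064 - \frac{20211}{g{\left(182 \right)}}}} = \frac{1}{\left(304 + 2 \left(-69\right)^{2}\right) + \sqrt{-39064 - \frac{20211}{\frac{1}{2} \cdot \frac{1}{182} \left(-129 + 182\right)}}} = \frac{1}{\left(304 + 2 \cdot 4761\right) + \sqrt{-39064 - \frac{20211}{\frac{1}{2} \cdot \frac{1}{182} \cdot 53}}} = \frac{1}{\left(304 + 9522\right) + \sqrt{-39064 - \frac{20211}{\frac{53}{364}}}} = \frac{1}{9826 + \sqrt{-39064 - \frac{7356804}{53}}} = \frac{1}{9826 + \sqrt{- \frac{9427196}{53}}} = \frac{1}{9826 + \frac{2 i \sqrt{124910347}}{53}}$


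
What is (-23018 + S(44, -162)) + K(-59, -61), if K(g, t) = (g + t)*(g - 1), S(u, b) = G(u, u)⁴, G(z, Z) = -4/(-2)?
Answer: -15802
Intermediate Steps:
G(z, Z) = 2 (G(z, Z) = -4*(-½) = 2)
S(u, b) = 16 (S(u, b) = 2⁴ = 16)
K(g, t) = (-1 + g)*(g + t) (K(g, t) = (g + t)*(-1 + g) = (-1 + g)*(g + t))
(-23018 + S(44, -162)) + K(-59, -61) = (-23018 + 16) + ((-59)² - 1*(-59) - 1*(-61) - 59*(-61)) = -23002 + (3481 + 59 + 61 + 3599) = -23002 + 7200 = -15802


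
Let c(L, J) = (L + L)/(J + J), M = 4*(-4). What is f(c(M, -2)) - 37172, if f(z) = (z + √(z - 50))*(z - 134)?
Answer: -38180 - 126*I*√42 ≈ -38180.0 - 816.57*I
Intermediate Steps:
M = -16
c(L, J) = L/J (c(L, J) = (2*L)/((2*J)) = (2*L)*(1/(2*J)) = L/J)
f(z) = (-134 + z)*(z + √(-50 + z)) (f(z) = (z + √(-50 + z))*(-134 + z) = (-134 + z)*(z + √(-50 + z)))
f(c(M, -2)) - 37172 = ((-16/(-2))² - (-2144)/(-2) - 134*√(-50 - 16/(-2)) + (-16/(-2))*√(-50 - 16/(-2))) - 37172 = ((-16*(-½))² - (-2144)*(-1)/2 - 134*√(-50 - 16*(-½)) + (-16*(-½))*√(-50 - 16*(-½))) - 37172 = (8² - 134*8 - 134*√(-50 + 8) + 8*√(-50 + 8)) - 37172 = (64 - 1072 - 134*I*√42 + 8*√(-42)) - 37172 = (64 - 1072 - 134*I*√42 + 8*(I*√42)) - 37172 = (64 - 1072 - 134*I*√42 + 8*I*√42) - 37172 = (-1008 - 126*I*√42) - 37172 = -38180 - 126*I*√42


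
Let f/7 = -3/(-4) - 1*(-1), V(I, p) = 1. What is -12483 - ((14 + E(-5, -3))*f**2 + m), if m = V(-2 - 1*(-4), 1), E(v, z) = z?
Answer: -226155/16 ≈ -14135.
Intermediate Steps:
m = 1
f = 49/4 (f = 7*(-3/(-4) - 1*(-1)) = 7*(-3*(-1/4) + 1) = 7*(3/4 + 1) = 7*(7/4) = 49/4 ≈ 12.250)
-12483 - ((14 + E(-5, -3))*f**2 + m) = -12483 - ((14 - 3)*(49/4)**2 + 1) = -12483 - (11*(2401/16) + 1) = -12483 - (26411/16 + 1) = -12483 - 1*26427/16 = -12483 - 26427/16 = -226155/16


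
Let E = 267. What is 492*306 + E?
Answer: 150819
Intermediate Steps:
492*306 + E = 492*306 + 267 = 150552 + 267 = 150819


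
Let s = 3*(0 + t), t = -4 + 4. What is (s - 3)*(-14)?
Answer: 42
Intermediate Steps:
t = 0
s = 0 (s = 3*(0 + 0) = 3*0 = 0)
(s - 3)*(-14) = (0 - 3)*(-14) = -3*(-14) = 42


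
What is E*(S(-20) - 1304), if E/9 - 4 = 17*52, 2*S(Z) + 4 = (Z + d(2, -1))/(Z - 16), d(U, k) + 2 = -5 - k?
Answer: -10434666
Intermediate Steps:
d(U, k) = -7 - k (d(U, k) = -2 + (-5 - k) = -7 - k)
S(Z) = -2 + (-6 + Z)/(2*(-16 + Z)) (S(Z) = -2 + ((Z + (-7 - 1*(-1)))/(Z - 16))/2 = -2 + ((Z + (-7 + 1))/(-16 + Z))/2 = -2 + ((Z - 6)/(-16 + Z))/2 = -2 + ((-6 + Z)/(-16 + Z))/2 = -2 + (-6 + Z)/(2*(-16 + Z)))
E = 7992 (E = 36 + 9*(17*52) = 36 + 9*884 = 36 + 7956 = 7992)
E*(S(-20) - 1304) = 7992*((58 - 3*(-20))/(2*(-16 - 20)) - 1304) = 7992*((1/2)*(58 + 60)/(-36) - 1304) = 7992*((1/2)*(-1/36)*118 - 1304) = 7992*(-59/36 - 1304) = 7992*(-47003/36) = -10434666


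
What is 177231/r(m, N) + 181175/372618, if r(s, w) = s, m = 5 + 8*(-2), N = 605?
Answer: -66037467833/4098798 ≈ -16111.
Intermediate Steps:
m = -11 (m = 5 - 16 = -11)
177231/r(m, N) + 181175/372618 = 177231/(-11) + 181175/372618 = 177231*(-1/11) + 181175*(1/372618) = -177231/11 + 181175/372618 = -66037467833/4098798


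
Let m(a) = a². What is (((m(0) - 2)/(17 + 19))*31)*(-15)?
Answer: 155/6 ≈ 25.833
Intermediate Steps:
(((m(0) - 2)/(17 + 19))*31)*(-15) = (((0² - 2)/(17 + 19))*31)*(-15) = (((0 - 2)/36)*31)*(-15) = (-2*1/36*31)*(-15) = -1/18*31*(-15) = -31/18*(-15) = 155/6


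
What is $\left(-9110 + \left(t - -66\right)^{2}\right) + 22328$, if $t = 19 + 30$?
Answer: $26443$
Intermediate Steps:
$t = 49$
$\left(-9110 + \left(t - -66\right)^{2}\right) + 22328 = \left(-9110 + \left(49 - -66\right)^{2}\right) + 22328 = \left(-9110 + \left(49 + 66\right)^{2}\right) + 22328 = \left(-9110 + 115^{2}\right) + 22328 = \left(-9110 + 13225\right) + 22328 = 4115 + 22328 = 26443$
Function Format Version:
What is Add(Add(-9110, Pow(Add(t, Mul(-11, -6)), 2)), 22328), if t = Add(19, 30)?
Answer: 26443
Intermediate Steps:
t = 49
Add(Add(-9110, Pow(Add(t, Mul(-11, -6)), 2)), 22328) = Add(Add(-9110, Pow(Add(49, Mul(-11, -6)), 2)), 22328) = Add(Add(-9110, Pow(Add(49, 66), 2)), 22328) = Add(Add(-9110, Pow(115, 2)), 22328) = Add(Add(-9110, 13225), 22328) = Add(4115, 22328) = 26443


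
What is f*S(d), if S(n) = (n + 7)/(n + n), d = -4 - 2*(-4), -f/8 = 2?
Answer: -22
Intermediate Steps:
f = -16 (f = -8*2 = -16)
d = 4 (d = -4 + 8 = 4)
S(n) = (7 + n)/(2*n) (S(n) = (7 + n)/((2*n)) = (7 + n)*(1/(2*n)) = (7 + n)/(2*n))
f*S(d) = -8*(7 + 4)/4 = -8*11/4 = -16*11/8 = -22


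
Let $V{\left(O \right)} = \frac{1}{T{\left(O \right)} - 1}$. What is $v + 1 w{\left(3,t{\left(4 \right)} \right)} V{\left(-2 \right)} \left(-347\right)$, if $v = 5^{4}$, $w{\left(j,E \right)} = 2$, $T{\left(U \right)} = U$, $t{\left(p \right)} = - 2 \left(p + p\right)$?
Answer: $\frac{2569}{3} \approx 856.33$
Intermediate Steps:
$t{\left(p \right)} = - 4 p$ ($t{\left(p \right)} = - 2 \cdot 2 p = - 4 p$)
$v = 625$
$V{\left(O \right)} = \frac{1}{-1 + O}$ ($V{\left(O \right)} = \frac{1}{O - 1} = \frac{1}{-1 + O}$)
$v + 1 w{\left(3,t{\left(4 \right)} \right)} V{\left(-2 \right)} \left(-347\right) = 625 + \frac{1 \cdot 2}{-1 - 2} \left(-347\right) = 625 + \frac{2}{-3} \left(-347\right) = 625 + 2 \left(- \frac{1}{3}\right) \left(-347\right) = 625 - - \frac{694}{3} = 625 + \frac{694}{3} = \frac{2569}{3}$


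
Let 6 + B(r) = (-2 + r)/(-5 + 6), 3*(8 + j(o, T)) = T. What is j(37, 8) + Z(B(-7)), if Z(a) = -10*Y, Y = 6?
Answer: -196/3 ≈ -65.333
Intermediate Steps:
j(o, T) = -8 + T/3
B(r) = -8 + r (B(r) = -6 + (-2 + r)/(-5 + 6) = -6 + (-2 + r)/1 = -6 + 1*(-2 + r) = -6 + (-2 + r) = -8 + r)
Z(a) = -60 (Z(a) = -10*6 = -60)
j(37, 8) + Z(B(-7)) = (-8 + (⅓)*8) - 60 = (-8 + 8/3) - 60 = -16/3 - 60 = -196/3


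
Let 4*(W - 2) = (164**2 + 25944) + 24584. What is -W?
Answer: -19358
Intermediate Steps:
W = 19358 (W = 2 + ((164**2 + 25944) + 24584)/4 = 2 + ((26896 + 25944) + 24584)/4 = 2 + (52840 + 24584)/4 = 2 + (1/4)*77424 = 2 + 19356 = 19358)
-W = -1*19358 = -19358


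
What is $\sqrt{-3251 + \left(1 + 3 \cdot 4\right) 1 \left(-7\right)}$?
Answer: $i \sqrt{3342} \approx 57.81 i$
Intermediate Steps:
$\sqrt{-3251 + \left(1 + 3 \cdot 4\right) 1 \left(-7\right)} = \sqrt{-3251 + \left(1 + 12\right) 1 \left(-7\right)} = \sqrt{-3251 + 13 \cdot 1 \left(-7\right)} = \sqrt{-3251 + 13 \left(-7\right)} = \sqrt{-3251 - 91} = \sqrt{-3342} = i \sqrt{3342}$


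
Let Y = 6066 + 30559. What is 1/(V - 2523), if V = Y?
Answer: 1/34102 ≈ 2.9324e-5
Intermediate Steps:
Y = 36625
V = 36625
1/(V - 2523) = 1/(36625 - 2523) = 1/34102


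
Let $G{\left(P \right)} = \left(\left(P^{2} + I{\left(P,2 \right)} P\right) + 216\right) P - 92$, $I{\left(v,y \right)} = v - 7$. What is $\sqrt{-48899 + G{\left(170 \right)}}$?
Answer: $\sqrt{9611429} \approx 3100.2$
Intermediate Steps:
$I{\left(v,y \right)} = -7 + v$ ($I{\left(v,y \right)} = v - 7 = -7 + v$)
$G{\left(P \right)} = -92 + P \left(216 + P^{2} + P \left(-7 + P\right)\right)$ ($G{\left(P \right)} = \left(\left(P^{2} + \left(-7 + P\right) P\right) + 216\right) P - 92 = \left(\left(P^{2} + P \left(-7 + P\right)\right) + 216\right) P - 92 = \left(216 + P^{2} + P \left(-7 + P\right)\right) P - 92 = P \left(216 + P^{2} + P \left(-7 + P\right)\right) - 92 = -92 + P \left(216 + P^{2} + P \left(-7 + P\right)\right)$)
$\sqrt{-48899 + G{\left(170 \right)}} = \sqrt{-48899 + \left(-92 + 170^{3} + 216 \cdot 170 + 170^{2} \left(-7 + 170\right)\right)} = \sqrt{-48899 + \left(-92 + 4913000 + 36720 + 28900 \cdot 163\right)} = \sqrt{-48899 + \left(-92 + 4913000 + 36720 + 4710700\right)} = \sqrt{-48899 + 9660328} = \sqrt{9611429}$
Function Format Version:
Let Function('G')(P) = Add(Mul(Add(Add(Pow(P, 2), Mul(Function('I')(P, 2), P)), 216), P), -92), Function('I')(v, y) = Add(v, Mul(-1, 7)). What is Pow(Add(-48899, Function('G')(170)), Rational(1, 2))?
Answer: Pow(9611429, Rational(1, 2)) ≈ 3100.2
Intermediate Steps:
Function('I')(v, y) = Add(-7, v) (Function('I')(v, y) = Add(v, -7) = Add(-7, v))
Function('G')(P) = Add(-92, Mul(P, Add(216, Pow(P, 2), Mul(P, Add(-7, P))))) (Function('G')(P) = Add(Mul(Add(Add(Pow(P, 2), Mul(Add(-7, P), P)), 216), P), -92) = Add(Mul(Add(Add(Pow(P, 2), Mul(P, Add(-7, P))), 216), P), -92) = Add(Mul(Add(216, Pow(P, 2), Mul(P, Add(-7, P))), P), -92) = Add(Mul(P, Add(216, Pow(P, 2), Mul(P, Add(-7, P)))), -92) = Add(-92, Mul(P, Add(216, Pow(P, 2), Mul(P, Add(-7, P))))))
Pow(Add(-48899, Function('G')(170)), Rational(1, 2)) = Pow(Add(-48899, Add(-92, Pow(170, 3), Mul(216, 170), Mul(Pow(170, 2), Add(-7, 170)))), Rational(1, 2)) = Pow(Add(-48899, Add(-92, 4913000, 36720, Mul(28900, 163))), Rational(1, 2)) = Pow(Add(-48899, Add(-92, 4913000, 36720, 4710700)), Rational(1, 2)) = Pow(Add(-48899, 9660328), Rational(1, 2)) = Pow(9611429, Rational(1, 2))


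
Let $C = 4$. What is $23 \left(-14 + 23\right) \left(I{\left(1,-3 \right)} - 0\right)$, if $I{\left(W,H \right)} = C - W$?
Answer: $621$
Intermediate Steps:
$I{\left(W,H \right)} = 4 - W$
$23 \left(-14 + 23\right) \left(I{\left(1,-3 \right)} - 0\right) = 23 \left(-14 + 23\right) \left(\left(4 - 1\right) - 0\right) = 23 \cdot 9 \left(\left(4 - 1\right) + 0\right) = 207 \left(3 + 0\right) = 207 \cdot 3 = 621$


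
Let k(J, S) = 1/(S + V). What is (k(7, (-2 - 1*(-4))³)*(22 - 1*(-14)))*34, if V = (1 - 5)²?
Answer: 51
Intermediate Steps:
V = 16 (V = (-4)² = 16)
k(J, S) = 1/(16 + S) (k(J, S) = 1/(S + 16) = 1/(16 + S))
(k(7, (-2 - 1*(-4))³)*(22 - 1*(-14)))*34 = ((22 - 1*(-14))/(16 + (-2 - 1*(-4))³))*34 = ((22 + 14)/(16 + (-2 + 4)³))*34 = (36/(16 + 2³))*34 = (36/(16 + 8))*34 = (36/24)*34 = ((1/24)*36)*34 = (3/2)*34 = 51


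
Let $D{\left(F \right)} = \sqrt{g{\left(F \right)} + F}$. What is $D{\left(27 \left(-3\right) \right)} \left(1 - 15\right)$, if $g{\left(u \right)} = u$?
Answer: $- 126 i \sqrt{2} \approx - 178.19 i$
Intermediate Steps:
$D{\left(F \right)} = \sqrt{2} \sqrt{F}$ ($D{\left(F \right)} = \sqrt{F + F} = \sqrt{2 F} = \sqrt{2} \sqrt{F}$)
$D{\left(27 \left(-3\right) \right)} \left(1 - 15\right) = \sqrt{2} \sqrt{27 \left(-3\right)} \left(1 - 15\right) = \sqrt{2} \sqrt{-81} \left(-14\right) = \sqrt{2} \cdot 9 i \left(-14\right) = 9 i \sqrt{2} \left(-14\right) = - 126 i \sqrt{2}$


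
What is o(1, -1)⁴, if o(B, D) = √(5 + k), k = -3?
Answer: 4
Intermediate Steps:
o(B, D) = √2 (o(B, D) = √(5 - 3) = √2)
o(1, -1)⁴ = (√2)⁴ = 4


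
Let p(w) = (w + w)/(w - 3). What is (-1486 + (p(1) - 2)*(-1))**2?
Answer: 2199289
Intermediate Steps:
p(w) = 2*w/(-3 + w) (p(w) = (2*w)/(-3 + w) = 2*w/(-3 + w))
(-1486 + (p(1) - 2)*(-1))**2 = (-1486 + (2*1/(-3 + 1) - 2)*(-1))**2 = (-1486 + (2*1/(-2) - 2)*(-1))**2 = (-1486 + (2*1*(-1/2) - 2)*(-1))**2 = (-1486 + (-1 - 2)*(-1))**2 = (-1486 - 3*(-1))**2 = (-1486 + 3)**2 = (-1483)**2 = 2199289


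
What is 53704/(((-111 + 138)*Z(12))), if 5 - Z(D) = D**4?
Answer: -53704/559737 ≈ -0.095945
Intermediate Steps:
Z(D) = 5 - D**4
53704/(((-111 + 138)*Z(12))) = 53704/(((-111 + 138)*(5 - 1*12**4))) = 53704/((27*(5 - 1*20736))) = 53704/((27*(5 - 20736))) = 53704/((27*(-20731))) = 53704/(-559737) = 53704*(-1/559737) = -53704/559737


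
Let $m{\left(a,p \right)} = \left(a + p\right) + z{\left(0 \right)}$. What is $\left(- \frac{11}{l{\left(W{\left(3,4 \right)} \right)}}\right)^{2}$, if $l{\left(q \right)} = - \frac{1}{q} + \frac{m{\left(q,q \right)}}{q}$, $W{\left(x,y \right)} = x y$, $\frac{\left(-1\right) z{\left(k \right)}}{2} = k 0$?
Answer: $\frac{17424}{529} \approx 32.938$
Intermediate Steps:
$z{\left(k \right)} = 0$ ($z{\left(k \right)} = - 2 k 0 = \left(-2\right) 0 = 0$)
$m{\left(a,p \right)} = a + p$ ($m{\left(a,p \right)} = \left(a + p\right) + 0 = a + p$)
$l{\left(q \right)} = 2 - \frac{1}{q}$ ($l{\left(q \right)} = - \frac{1}{q} + \frac{q + q}{q} = - \frac{1}{q} + \frac{2 q}{q} = - \frac{1}{q} + 2 = 2 - \frac{1}{q}$)
$\left(- \frac{11}{l{\left(W{\left(3,4 \right)} \right)}}\right)^{2} = \left(- \frac{11}{2 - \frac{1}{3 \cdot 4}}\right)^{2} = \left(- \frac{11}{2 - \frac{1}{12}}\right)^{2} = \left(- \frac{11}{\frac{23}{12}}\right)^{2} = \left(\left(-11\right) \frac{12}{23}\right)^{2} = \left(- \frac{132}{23}\right)^{2} = \frac{17424}{529}$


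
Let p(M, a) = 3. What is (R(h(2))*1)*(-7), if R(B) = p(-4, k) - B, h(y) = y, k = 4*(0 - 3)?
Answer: -7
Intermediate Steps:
k = -12 (k = 4*(-3) = -12)
R(B) = 3 - B
(R(h(2))*1)*(-7) = ((3 - 1*2)*1)*(-7) = ((3 - 2)*1)*(-7) = (1*1)*(-7) = 1*(-7) = -7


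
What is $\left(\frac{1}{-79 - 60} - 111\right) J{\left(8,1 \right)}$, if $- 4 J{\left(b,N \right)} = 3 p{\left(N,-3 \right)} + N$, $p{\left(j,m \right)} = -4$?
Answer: $- \frac{84865}{278} \approx -305.27$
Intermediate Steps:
$J{\left(b,N \right)} = 3 - \frac{N}{4}$ ($J{\left(b,N \right)} = - \frac{3 \left(-4\right) + N}{4} = - \frac{-12 + N}{4} = 3 - \frac{N}{4}$)
$\left(\frac{1}{-79 - 60} - 111\right) J{\left(8,1 \right)} = \left(\frac{1}{-79 - 60} - 111\right) \left(3 - \frac{1}{4}\right) = \left(\frac{1}{-139} - 111\right) \left(3 - \frac{1}{4}\right) = \left(- \frac{1}{139} - 111\right) \frac{11}{4} = \left(- \frac{15430}{139}\right) \frac{11}{4} = - \frac{84865}{278}$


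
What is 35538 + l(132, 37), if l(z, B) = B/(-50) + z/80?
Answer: 3553891/100 ≈ 35539.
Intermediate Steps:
l(z, B) = -B/50 + z/80 (l(z, B) = B*(-1/50) + z*(1/80) = -B/50 + z/80)
35538 + l(132, 37) = 35538 + (-1/50*37 + (1/80)*132) = 35538 + (-37/50 + 33/20) = 35538 + 91/100 = 3553891/100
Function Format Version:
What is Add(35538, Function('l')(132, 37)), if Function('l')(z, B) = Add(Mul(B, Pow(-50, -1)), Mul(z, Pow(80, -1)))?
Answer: Rational(3553891, 100) ≈ 35539.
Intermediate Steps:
Function('l')(z, B) = Add(Mul(Rational(-1, 50), B), Mul(Rational(1, 80), z)) (Function('l')(z, B) = Add(Mul(B, Rational(-1, 50)), Mul(z, Rational(1, 80))) = Add(Mul(Rational(-1, 50), B), Mul(Rational(1, 80), z)))
Add(35538, Function('l')(132, 37)) = Add(35538, Add(Mul(Rational(-1, 50), 37), Mul(Rational(1, 80), 132))) = Add(35538, Add(Rational(-37, 50), Rational(33, 20))) = Add(35538, Rational(91, 100)) = Rational(3553891, 100)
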